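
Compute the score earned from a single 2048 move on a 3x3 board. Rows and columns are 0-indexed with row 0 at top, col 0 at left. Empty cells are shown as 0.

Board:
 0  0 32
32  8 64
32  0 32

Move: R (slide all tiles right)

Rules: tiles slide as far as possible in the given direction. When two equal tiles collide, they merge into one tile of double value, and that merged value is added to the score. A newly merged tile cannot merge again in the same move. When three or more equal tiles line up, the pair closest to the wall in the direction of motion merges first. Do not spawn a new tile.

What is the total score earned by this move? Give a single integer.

Slide right:
row 0: [0, 0, 32] -> [0, 0, 32]  score +0 (running 0)
row 1: [32, 8, 64] -> [32, 8, 64]  score +0 (running 0)
row 2: [32, 0, 32] -> [0, 0, 64]  score +64 (running 64)
Board after move:
 0  0 32
32  8 64
 0  0 64

Answer: 64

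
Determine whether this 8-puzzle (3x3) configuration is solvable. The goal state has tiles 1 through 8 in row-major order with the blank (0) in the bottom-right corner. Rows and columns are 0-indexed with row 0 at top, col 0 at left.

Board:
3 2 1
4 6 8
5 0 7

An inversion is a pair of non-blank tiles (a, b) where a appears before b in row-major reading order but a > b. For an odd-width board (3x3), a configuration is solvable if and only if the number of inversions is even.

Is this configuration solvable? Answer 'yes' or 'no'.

Inversions (pairs i<j in row-major order where tile[i] > tile[j] > 0): 6
6 is even, so the puzzle is solvable.

Answer: yes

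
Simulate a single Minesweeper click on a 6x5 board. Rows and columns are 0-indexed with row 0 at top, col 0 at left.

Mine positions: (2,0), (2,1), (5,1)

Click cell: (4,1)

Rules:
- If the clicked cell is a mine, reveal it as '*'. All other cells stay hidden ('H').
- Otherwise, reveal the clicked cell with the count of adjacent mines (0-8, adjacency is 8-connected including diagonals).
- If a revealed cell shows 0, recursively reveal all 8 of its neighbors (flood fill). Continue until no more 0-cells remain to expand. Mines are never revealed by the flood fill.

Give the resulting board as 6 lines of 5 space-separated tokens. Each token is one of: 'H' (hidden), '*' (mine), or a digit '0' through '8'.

H H H H H
H H H H H
H H H H H
H H H H H
H 1 H H H
H H H H H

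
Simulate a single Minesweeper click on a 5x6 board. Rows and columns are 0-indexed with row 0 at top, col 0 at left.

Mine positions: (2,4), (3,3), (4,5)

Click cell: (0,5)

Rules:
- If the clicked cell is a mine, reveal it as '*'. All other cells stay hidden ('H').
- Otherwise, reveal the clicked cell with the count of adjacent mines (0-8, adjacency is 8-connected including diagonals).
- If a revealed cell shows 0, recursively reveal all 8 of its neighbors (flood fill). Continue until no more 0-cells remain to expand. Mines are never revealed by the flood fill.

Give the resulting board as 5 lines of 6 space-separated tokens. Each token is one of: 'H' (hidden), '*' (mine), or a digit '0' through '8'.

0 0 0 0 0 0
0 0 0 1 1 1
0 0 1 2 H H
0 0 1 H H H
0 0 1 H H H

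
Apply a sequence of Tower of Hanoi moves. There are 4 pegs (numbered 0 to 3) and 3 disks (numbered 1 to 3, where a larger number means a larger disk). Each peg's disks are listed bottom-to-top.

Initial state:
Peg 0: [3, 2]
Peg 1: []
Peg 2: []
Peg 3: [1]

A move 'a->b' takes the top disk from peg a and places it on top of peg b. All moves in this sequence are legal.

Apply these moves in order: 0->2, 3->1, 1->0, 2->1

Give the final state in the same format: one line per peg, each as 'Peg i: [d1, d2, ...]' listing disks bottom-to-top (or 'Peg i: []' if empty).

Answer: Peg 0: [3, 1]
Peg 1: [2]
Peg 2: []
Peg 3: []

Derivation:
After move 1 (0->2):
Peg 0: [3]
Peg 1: []
Peg 2: [2]
Peg 3: [1]

After move 2 (3->1):
Peg 0: [3]
Peg 1: [1]
Peg 2: [2]
Peg 3: []

After move 3 (1->0):
Peg 0: [3, 1]
Peg 1: []
Peg 2: [2]
Peg 3: []

After move 4 (2->1):
Peg 0: [3, 1]
Peg 1: [2]
Peg 2: []
Peg 3: []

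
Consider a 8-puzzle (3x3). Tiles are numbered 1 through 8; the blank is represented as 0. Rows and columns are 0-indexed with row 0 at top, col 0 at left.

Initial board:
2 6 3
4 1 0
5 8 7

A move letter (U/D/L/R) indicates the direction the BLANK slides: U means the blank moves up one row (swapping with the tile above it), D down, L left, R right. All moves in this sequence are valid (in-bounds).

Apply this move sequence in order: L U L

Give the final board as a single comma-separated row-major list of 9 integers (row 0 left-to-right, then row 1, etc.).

Answer: 0, 2, 3, 4, 6, 1, 5, 8, 7

Derivation:
After move 1 (L):
2 6 3
4 0 1
5 8 7

After move 2 (U):
2 0 3
4 6 1
5 8 7

After move 3 (L):
0 2 3
4 6 1
5 8 7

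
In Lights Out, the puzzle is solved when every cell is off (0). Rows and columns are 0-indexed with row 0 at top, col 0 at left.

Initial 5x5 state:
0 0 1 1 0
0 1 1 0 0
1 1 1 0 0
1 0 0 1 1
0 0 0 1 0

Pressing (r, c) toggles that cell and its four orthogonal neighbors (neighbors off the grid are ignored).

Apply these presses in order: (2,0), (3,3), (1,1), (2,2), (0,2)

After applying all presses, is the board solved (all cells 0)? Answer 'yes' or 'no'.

Answer: yes

Derivation:
After press 1 at (2,0):
0 0 1 1 0
1 1 1 0 0
0 0 1 0 0
0 0 0 1 1
0 0 0 1 0

After press 2 at (3,3):
0 0 1 1 0
1 1 1 0 0
0 0 1 1 0
0 0 1 0 0
0 0 0 0 0

After press 3 at (1,1):
0 1 1 1 0
0 0 0 0 0
0 1 1 1 0
0 0 1 0 0
0 0 0 0 0

After press 4 at (2,2):
0 1 1 1 0
0 0 1 0 0
0 0 0 0 0
0 0 0 0 0
0 0 0 0 0

After press 5 at (0,2):
0 0 0 0 0
0 0 0 0 0
0 0 0 0 0
0 0 0 0 0
0 0 0 0 0

Lights still on: 0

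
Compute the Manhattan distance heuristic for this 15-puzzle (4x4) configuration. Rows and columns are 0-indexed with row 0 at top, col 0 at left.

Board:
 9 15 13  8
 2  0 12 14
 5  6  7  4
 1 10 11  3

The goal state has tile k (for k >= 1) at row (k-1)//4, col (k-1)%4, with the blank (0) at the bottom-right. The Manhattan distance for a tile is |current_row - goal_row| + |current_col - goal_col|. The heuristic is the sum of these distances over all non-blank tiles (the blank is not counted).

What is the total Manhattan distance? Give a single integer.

Answer: 34

Derivation:
Tile 9: (0,0)->(2,0) = 2
Tile 15: (0,1)->(3,2) = 4
Tile 13: (0,2)->(3,0) = 5
Tile 8: (0,3)->(1,3) = 1
Tile 2: (1,0)->(0,1) = 2
Tile 12: (1,2)->(2,3) = 2
Tile 14: (1,3)->(3,1) = 4
Tile 5: (2,0)->(1,0) = 1
Tile 6: (2,1)->(1,1) = 1
Tile 7: (2,2)->(1,2) = 1
Tile 4: (2,3)->(0,3) = 2
Tile 1: (3,0)->(0,0) = 3
Tile 10: (3,1)->(2,1) = 1
Tile 11: (3,2)->(2,2) = 1
Tile 3: (3,3)->(0,2) = 4
Sum: 2 + 4 + 5 + 1 + 2 + 2 + 4 + 1 + 1 + 1 + 2 + 3 + 1 + 1 + 4 = 34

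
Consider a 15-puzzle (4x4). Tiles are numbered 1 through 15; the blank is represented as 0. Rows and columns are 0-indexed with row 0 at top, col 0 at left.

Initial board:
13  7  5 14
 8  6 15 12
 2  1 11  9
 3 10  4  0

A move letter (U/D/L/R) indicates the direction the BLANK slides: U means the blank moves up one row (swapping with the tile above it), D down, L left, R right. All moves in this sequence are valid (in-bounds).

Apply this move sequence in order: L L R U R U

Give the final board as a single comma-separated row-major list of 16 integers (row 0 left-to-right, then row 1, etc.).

After move 1 (L):
13  7  5 14
 8  6 15 12
 2  1 11  9
 3 10  0  4

After move 2 (L):
13  7  5 14
 8  6 15 12
 2  1 11  9
 3  0 10  4

After move 3 (R):
13  7  5 14
 8  6 15 12
 2  1 11  9
 3 10  0  4

After move 4 (U):
13  7  5 14
 8  6 15 12
 2  1  0  9
 3 10 11  4

After move 5 (R):
13  7  5 14
 8  6 15 12
 2  1  9  0
 3 10 11  4

After move 6 (U):
13  7  5 14
 8  6 15  0
 2  1  9 12
 3 10 11  4

Answer: 13, 7, 5, 14, 8, 6, 15, 0, 2, 1, 9, 12, 3, 10, 11, 4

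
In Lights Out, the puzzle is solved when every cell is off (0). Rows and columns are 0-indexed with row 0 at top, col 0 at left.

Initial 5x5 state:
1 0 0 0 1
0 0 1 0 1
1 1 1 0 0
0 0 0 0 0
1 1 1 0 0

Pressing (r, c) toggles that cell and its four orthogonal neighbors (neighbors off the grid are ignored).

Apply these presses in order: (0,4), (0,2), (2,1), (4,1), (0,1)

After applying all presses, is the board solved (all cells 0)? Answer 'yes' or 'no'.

After press 1 at (0,4):
1 0 0 1 0
0 0 1 0 0
1 1 1 0 0
0 0 0 0 0
1 1 1 0 0

After press 2 at (0,2):
1 1 1 0 0
0 0 0 0 0
1 1 1 0 0
0 0 0 0 0
1 1 1 0 0

After press 3 at (2,1):
1 1 1 0 0
0 1 0 0 0
0 0 0 0 0
0 1 0 0 0
1 1 1 0 0

After press 4 at (4,1):
1 1 1 0 0
0 1 0 0 0
0 0 0 0 0
0 0 0 0 0
0 0 0 0 0

After press 5 at (0,1):
0 0 0 0 0
0 0 0 0 0
0 0 0 0 0
0 0 0 0 0
0 0 0 0 0

Lights still on: 0

Answer: yes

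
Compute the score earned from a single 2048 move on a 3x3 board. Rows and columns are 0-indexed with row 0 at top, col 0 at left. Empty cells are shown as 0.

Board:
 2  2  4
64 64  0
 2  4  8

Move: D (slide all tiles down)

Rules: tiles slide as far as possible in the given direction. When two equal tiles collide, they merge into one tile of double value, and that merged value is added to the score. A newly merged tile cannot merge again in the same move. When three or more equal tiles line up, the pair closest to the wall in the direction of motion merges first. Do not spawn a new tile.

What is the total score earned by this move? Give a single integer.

Answer: 0

Derivation:
Slide down:
col 0: [2, 64, 2] -> [2, 64, 2]  score +0 (running 0)
col 1: [2, 64, 4] -> [2, 64, 4]  score +0 (running 0)
col 2: [4, 0, 8] -> [0, 4, 8]  score +0 (running 0)
Board after move:
 2  2  0
64 64  4
 2  4  8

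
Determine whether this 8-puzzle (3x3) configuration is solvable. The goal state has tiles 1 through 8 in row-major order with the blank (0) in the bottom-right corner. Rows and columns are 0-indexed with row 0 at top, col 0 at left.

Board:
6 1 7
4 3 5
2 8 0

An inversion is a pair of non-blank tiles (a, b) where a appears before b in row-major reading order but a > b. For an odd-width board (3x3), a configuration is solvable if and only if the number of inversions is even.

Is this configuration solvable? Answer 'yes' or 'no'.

Answer: no

Derivation:
Inversions (pairs i<j in row-major order where tile[i] > tile[j] > 0): 13
13 is odd, so the puzzle is not solvable.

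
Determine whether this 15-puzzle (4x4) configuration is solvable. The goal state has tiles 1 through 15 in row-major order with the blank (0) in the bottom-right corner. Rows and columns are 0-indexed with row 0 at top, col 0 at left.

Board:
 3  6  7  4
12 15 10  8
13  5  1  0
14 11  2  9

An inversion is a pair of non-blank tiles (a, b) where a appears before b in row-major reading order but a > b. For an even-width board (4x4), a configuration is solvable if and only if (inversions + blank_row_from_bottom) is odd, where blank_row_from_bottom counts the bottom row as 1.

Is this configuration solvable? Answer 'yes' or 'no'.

Answer: no

Derivation:
Inversions: 48
Blank is in row 2 (0-indexed from top), which is row 2 counting from the bottom (bottom = 1).
48 + 2 = 50, which is even, so the puzzle is not solvable.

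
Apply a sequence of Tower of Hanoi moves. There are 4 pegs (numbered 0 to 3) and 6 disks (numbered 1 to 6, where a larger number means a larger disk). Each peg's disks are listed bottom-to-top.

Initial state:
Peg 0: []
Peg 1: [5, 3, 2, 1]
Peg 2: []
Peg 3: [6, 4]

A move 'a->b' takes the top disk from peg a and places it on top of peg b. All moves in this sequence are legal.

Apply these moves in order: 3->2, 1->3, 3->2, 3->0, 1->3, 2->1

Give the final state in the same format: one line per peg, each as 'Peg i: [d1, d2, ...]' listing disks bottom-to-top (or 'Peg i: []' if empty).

After move 1 (3->2):
Peg 0: []
Peg 1: [5, 3, 2, 1]
Peg 2: [4]
Peg 3: [6]

After move 2 (1->3):
Peg 0: []
Peg 1: [5, 3, 2]
Peg 2: [4]
Peg 3: [6, 1]

After move 3 (3->2):
Peg 0: []
Peg 1: [5, 3, 2]
Peg 2: [4, 1]
Peg 3: [6]

After move 4 (3->0):
Peg 0: [6]
Peg 1: [5, 3, 2]
Peg 2: [4, 1]
Peg 3: []

After move 5 (1->3):
Peg 0: [6]
Peg 1: [5, 3]
Peg 2: [4, 1]
Peg 3: [2]

After move 6 (2->1):
Peg 0: [6]
Peg 1: [5, 3, 1]
Peg 2: [4]
Peg 3: [2]

Answer: Peg 0: [6]
Peg 1: [5, 3, 1]
Peg 2: [4]
Peg 3: [2]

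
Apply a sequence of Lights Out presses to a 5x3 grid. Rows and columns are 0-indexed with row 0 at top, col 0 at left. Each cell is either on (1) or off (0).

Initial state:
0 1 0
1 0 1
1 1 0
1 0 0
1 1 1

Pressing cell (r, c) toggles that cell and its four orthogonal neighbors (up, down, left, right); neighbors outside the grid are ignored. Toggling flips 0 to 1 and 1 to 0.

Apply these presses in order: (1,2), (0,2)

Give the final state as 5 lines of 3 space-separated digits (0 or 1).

After press 1 at (1,2):
0 1 1
1 1 0
1 1 1
1 0 0
1 1 1

After press 2 at (0,2):
0 0 0
1 1 1
1 1 1
1 0 0
1 1 1

Answer: 0 0 0
1 1 1
1 1 1
1 0 0
1 1 1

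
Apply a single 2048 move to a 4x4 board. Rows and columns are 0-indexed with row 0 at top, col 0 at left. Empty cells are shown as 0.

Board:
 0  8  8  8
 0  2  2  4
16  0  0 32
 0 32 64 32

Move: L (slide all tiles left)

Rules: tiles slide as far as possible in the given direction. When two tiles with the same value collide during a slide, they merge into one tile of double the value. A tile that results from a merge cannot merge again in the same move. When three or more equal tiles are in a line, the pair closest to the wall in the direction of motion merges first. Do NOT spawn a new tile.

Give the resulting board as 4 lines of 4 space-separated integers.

Slide left:
row 0: [0, 8, 8, 8] -> [16, 8, 0, 0]
row 1: [0, 2, 2, 4] -> [4, 4, 0, 0]
row 2: [16, 0, 0, 32] -> [16, 32, 0, 0]
row 3: [0, 32, 64, 32] -> [32, 64, 32, 0]

Answer: 16  8  0  0
 4  4  0  0
16 32  0  0
32 64 32  0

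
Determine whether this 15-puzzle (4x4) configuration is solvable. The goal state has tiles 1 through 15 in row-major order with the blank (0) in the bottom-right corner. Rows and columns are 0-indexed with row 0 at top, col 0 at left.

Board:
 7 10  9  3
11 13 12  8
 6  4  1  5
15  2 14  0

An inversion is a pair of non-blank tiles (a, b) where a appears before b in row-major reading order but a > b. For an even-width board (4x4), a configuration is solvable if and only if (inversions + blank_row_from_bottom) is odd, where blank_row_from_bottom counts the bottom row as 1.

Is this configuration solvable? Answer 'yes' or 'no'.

Inversions: 56
Blank is in row 3 (0-indexed from top), which is row 1 counting from the bottom (bottom = 1).
56 + 1 = 57, which is odd, so the puzzle is solvable.

Answer: yes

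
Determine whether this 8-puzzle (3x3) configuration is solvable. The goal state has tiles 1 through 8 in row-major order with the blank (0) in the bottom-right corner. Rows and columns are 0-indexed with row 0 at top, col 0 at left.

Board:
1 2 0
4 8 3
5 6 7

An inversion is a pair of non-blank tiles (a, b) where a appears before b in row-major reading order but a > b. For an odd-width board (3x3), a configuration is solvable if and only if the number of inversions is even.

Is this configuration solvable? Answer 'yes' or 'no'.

Inversions (pairs i<j in row-major order where tile[i] > tile[j] > 0): 5
5 is odd, so the puzzle is not solvable.

Answer: no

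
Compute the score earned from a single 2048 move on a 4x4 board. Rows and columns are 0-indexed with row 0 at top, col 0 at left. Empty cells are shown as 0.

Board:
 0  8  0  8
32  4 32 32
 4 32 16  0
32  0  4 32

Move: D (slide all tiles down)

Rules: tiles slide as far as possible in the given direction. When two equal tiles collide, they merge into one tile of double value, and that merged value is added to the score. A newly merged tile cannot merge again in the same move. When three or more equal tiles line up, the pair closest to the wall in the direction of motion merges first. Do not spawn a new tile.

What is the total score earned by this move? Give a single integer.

Answer: 64

Derivation:
Slide down:
col 0: [0, 32, 4, 32] -> [0, 32, 4, 32]  score +0 (running 0)
col 1: [8, 4, 32, 0] -> [0, 8, 4, 32]  score +0 (running 0)
col 2: [0, 32, 16, 4] -> [0, 32, 16, 4]  score +0 (running 0)
col 3: [8, 32, 0, 32] -> [0, 0, 8, 64]  score +64 (running 64)
Board after move:
 0  0  0  0
32  8 32  0
 4  4 16  8
32 32  4 64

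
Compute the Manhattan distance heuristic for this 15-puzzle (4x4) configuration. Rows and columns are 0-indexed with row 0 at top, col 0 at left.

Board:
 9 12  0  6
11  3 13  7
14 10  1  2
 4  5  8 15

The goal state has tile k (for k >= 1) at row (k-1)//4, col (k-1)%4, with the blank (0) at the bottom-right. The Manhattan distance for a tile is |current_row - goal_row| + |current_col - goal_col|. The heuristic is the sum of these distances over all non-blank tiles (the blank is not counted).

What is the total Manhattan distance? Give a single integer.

Tile 9: (0,0)->(2,0) = 2
Tile 12: (0,1)->(2,3) = 4
Tile 6: (0,3)->(1,1) = 3
Tile 11: (1,0)->(2,2) = 3
Tile 3: (1,1)->(0,2) = 2
Tile 13: (1,2)->(3,0) = 4
Tile 7: (1,3)->(1,2) = 1
Tile 14: (2,0)->(3,1) = 2
Tile 10: (2,1)->(2,1) = 0
Tile 1: (2,2)->(0,0) = 4
Tile 2: (2,3)->(0,1) = 4
Tile 4: (3,0)->(0,3) = 6
Tile 5: (3,1)->(1,0) = 3
Tile 8: (3,2)->(1,3) = 3
Tile 15: (3,3)->(3,2) = 1
Sum: 2 + 4 + 3 + 3 + 2 + 4 + 1 + 2 + 0 + 4 + 4 + 6 + 3 + 3 + 1 = 42

Answer: 42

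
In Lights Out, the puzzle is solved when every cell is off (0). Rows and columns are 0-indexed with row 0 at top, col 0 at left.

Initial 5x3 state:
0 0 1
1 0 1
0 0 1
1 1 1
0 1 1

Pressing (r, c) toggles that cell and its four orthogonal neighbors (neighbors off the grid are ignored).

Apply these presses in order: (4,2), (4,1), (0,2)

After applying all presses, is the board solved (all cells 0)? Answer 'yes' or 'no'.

Answer: no

Derivation:
After press 1 at (4,2):
0 0 1
1 0 1
0 0 1
1 1 0
0 0 0

After press 2 at (4,1):
0 0 1
1 0 1
0 0 1
1 0 0
1 1 1

After press 3 at (0,2):
0 1 0
1 0 0
0 0 1
1 0 0
1 1 1

Lights still on: 7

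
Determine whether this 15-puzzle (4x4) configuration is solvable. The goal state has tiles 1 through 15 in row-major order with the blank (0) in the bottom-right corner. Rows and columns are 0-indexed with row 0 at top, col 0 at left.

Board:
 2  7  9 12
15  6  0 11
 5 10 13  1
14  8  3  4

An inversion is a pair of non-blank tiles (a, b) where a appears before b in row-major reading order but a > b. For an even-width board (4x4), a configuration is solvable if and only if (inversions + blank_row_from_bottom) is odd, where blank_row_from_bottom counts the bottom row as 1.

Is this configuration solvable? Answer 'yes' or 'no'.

Inversions: 56
Blank is in row 1 (0-indexed from top), which is row 3 counting from the bottom (bottom = 1).
56 + 3 = 59, which is odd, so the puzzle is solvable.

Answer: yes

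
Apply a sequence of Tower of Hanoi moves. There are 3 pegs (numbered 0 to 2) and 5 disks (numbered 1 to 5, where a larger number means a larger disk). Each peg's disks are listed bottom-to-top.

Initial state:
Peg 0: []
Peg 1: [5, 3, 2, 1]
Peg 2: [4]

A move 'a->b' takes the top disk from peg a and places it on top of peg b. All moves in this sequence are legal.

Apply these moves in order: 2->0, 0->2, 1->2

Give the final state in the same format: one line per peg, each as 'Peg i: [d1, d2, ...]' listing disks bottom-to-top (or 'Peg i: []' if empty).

After move 1 (2->0):
Peg 0: [4]
Peg 1: [5, 3, 2, 1]
Peg 2: []

After move 2 (0->2):
Peg 0: []
Peg 1: [5, 3, 2, 1]
Peg 2: [4]

After move 3 (1->2):
Peg 0: []
Peg 1: [5, 3, 2]
Peg 2: [4, 1]

Answer: Peg 0: []
Peg 1: [5, 3, 2]
Peg 2: [4, 1]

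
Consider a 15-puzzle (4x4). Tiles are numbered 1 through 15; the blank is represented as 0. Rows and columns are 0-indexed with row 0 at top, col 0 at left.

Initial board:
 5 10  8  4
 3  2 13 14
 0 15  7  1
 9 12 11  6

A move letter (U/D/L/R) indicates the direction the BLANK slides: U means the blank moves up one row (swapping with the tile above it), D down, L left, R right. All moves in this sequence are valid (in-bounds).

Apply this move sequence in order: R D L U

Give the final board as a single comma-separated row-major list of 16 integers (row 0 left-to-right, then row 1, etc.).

Answer: 5, 10, 8, 4, 3, 2, 13, 14, 0, 12, 7, 1, 15, 9, 11, 6

Derivation:
After move 1 (R):
 5 10  8  4
 3  2 13 14
15  0  7  1
 9 12 11  6

After move 2 (D):
 5 10  8  4
 3  2 13 14
15 12  7  1
 9  0 11  6

After move 3 (L):
 5 10  8  4
 3  2 13 14
15 12  7  1
 0  9 11  6

After move 4 (U):
 5 10  8  4
 3  2 13 14
 0 12  7  1
15  9 11  6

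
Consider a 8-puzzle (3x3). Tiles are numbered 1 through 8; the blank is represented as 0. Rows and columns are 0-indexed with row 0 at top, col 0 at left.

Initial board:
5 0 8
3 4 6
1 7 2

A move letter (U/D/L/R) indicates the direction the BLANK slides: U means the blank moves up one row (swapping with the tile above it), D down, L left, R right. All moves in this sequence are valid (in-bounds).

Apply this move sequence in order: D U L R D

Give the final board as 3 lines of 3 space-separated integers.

After move 1 (D):
5 4 8
3 0 6
1 7 2

After move 2 (U):
5 0 8
3 4 6
1 7 2

After move 3 (L):
0 5 8
3 4 6
1 7 2

After move 4 (R):
5 0 8
3 4 6
1 7 2

After move 5 (D):
5 4 8
3 0 6
1 7 2

Answer: 5 4 8
3 0 6
1 7 2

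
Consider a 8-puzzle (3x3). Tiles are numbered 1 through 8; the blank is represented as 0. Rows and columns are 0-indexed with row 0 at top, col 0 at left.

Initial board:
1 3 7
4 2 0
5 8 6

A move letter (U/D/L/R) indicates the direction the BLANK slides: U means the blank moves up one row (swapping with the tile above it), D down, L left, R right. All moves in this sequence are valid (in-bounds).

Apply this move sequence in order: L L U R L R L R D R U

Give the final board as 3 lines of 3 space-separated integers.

Answer: 3 4 0
1 2 7
5 8 6

Derivation:
After move 1 (L):
1 3 7
4 0 2
5 8 6

After move 2 (L):
1 3 7
0 4 2
5 8 6

After move 3 (U):
0 3 7
1 4 2
5 8 6

After move 4 (R):
3 0 7
1 4 2
5 8 6

After move 5 (L):
0 3 7
1 4 2
5 8 6

After move 6 (R):
3 0 7
1 4 2
5 8 6

After move 7 (L):
0 3 7
1 4 2
5 8 6

After move 8 (R):
3 0 7
1 4 2
5 8 6

After move 9 (D):
3 4 7
1 0 2
5 8 6

After move 10 (R):
3 4 7
1 2 0
5 8 6

After move 11 (U):
3 4 0
1 2 7
5 8 6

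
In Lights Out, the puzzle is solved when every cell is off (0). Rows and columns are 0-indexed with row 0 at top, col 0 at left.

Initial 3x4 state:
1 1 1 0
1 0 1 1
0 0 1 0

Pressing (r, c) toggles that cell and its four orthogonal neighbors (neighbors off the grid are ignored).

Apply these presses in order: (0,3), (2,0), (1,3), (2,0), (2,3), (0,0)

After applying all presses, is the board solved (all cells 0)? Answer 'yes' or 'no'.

Answer: yes

Derivation:
After press 1 at (0,3):
1 1 0 1
1 0 1 0
0 0 1 0

After press 2 at (2,0):
1 1 0 1
0 0 1 0
1 1 1 0

After press 3 at (1,3):
1 1 0 0
0 0 0 1
1 1 1 1

After press 4 at (2,0):
1 1 0 0
1 0 0 1
0 0 1 1

After press 5 at (2,3):
1 1 0 0
1 0 0 0
0 0 0 0

After press 6 at (0,0):
0 0 0 0
0 0 0 0
0 0 0 0

Lights still on: 0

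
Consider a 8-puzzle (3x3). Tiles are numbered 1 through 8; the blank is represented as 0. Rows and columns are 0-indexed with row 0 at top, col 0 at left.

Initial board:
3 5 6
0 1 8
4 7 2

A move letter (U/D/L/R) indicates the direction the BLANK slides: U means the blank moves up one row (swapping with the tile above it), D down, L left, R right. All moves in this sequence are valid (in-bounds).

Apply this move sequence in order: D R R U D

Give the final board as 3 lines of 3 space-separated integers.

After move 1 (D):
3 5 6
4 1 8
0 7 2

After move 2 (R):
3 5 6
4 1 8
7 0 2

After move 3 (R):
3 5 6
4 1 8
7 2 0

After move 4 (U):
3 5 6
4 1 0
7 2 8

After move 5 (D):
3 5 6
4 1 8
7 2 0

Answer: 3 5 6
4 1 8
7 2 0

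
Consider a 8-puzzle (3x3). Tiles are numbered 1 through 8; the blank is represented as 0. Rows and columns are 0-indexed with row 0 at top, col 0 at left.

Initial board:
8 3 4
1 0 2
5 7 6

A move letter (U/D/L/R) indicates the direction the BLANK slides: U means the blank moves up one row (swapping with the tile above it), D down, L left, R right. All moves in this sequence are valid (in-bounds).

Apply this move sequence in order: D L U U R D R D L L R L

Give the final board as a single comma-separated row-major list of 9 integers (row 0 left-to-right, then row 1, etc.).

After move 1 (D):
8 3 4
1 7 2
5 0 6

After move 2 (L):
8 3 4
1 7 2
0 5 6

After move 3 (U):
8 3 4
0 7 2
1 5 6

After move 4 (U):
0 3 4
8 7 2
1 5 6

After move 5 (R):
3 0 4
8 7 2
1 5 6

After move 6 (D):
3 7 4
8 0 2
1 5 6

After move 7 (R):
3 7 4
8 2 0
1 5 6

After move 8 (D):
3 7 4
8 2 6
1 5 0

After move 9 (L):
3 7 4
8 2 6
1 0 5

After move 10 (L):
3 7 4
8 2 6
0 1 5

After move 11 (R):
3 7 4
8 2 6
1 0 5

After move 12 (L):
3 7 4
8 2 6
0 1 5

Answer: 3, 7, 4, 8, 2, 6, 0, 1, 5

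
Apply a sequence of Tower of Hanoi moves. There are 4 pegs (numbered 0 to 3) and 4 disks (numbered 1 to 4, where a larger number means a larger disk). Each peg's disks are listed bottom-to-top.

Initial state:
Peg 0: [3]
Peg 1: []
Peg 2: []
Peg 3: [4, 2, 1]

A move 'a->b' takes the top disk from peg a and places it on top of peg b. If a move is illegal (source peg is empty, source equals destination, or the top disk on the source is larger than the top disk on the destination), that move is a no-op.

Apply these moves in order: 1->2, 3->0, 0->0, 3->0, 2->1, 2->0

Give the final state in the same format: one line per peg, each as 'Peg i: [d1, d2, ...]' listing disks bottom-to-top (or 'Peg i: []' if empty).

After move 1 (1->2):
Peg 0: [3]
Peg 1: []
Peg 2: []
Peg 3: [4, 2, 1]

After move 2 (3->0):
Peg 0: [3, 1]
Peg 1: []
Peg 2: []
Peg 3: [4, 2]

After move 3 (0->0):
Peg 0: [3, 1]
Peg 1: []
Peg 2: []
Peg 3: [4, 2]

After move 4 (3->0):
Peg 0: [3, 1]
Peg 1: []
Peg 2: []
Peg 3: [4, 2]

After move 5 (2->1):
Peg 0: [3, 1]
Peg 1: []
Peg 2: []
Peg 3: [4, 2]

After move 6 (2->0):
Peg 0: [3, 1]
Peg 1: []
Peg 2: []
Peg 3: [4, 2]

Answer: Peg 0: [3, 1]
Peg 1: []
Peg 2: []
Peg 3: [4, 2]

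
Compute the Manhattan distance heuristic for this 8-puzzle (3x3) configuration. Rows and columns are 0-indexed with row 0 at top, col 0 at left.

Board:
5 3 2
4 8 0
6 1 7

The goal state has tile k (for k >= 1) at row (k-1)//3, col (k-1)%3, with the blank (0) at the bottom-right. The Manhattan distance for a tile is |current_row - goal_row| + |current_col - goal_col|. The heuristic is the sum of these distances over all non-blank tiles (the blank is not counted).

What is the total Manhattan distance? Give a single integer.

Tile 5: (0,0)->(1,1) = 2
Tile 3: (0,1)->(0,2) = 1
Tile 2: (0,2)->(0,1) = 1
Tile 4: (1,0)->(1,0) = 0
Tile 8: (1,1)->(2,1) = 1
Tile 6: (2,0)->(1,2) = 3
Tile 1: (2,1)->(0,0) = 3
Tile 7: (2,2)->(2,0) = 2
Sum: 2 + 1 + 1 + 0 + 1 + 3 + 3 + 2 = 13

Answer: 13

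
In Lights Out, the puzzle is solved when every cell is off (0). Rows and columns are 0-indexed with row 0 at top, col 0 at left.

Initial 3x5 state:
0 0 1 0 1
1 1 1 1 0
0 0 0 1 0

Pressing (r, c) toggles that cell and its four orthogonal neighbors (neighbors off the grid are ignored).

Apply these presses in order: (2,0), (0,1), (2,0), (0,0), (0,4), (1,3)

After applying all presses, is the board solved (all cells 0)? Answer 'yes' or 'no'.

After press 1 at (2,0):
0 0 1 0 1
0 1 1 1 0
1 1 0 1 0

After press 2 at (0,1):
1 1 0 0 1
0 0 1 1 0
1 1 0 1 0

After press 3 at (2,0):
1 1 0 0 1
1 0 1 1 0
0 0 0 1 0

After press 4 at (0,0):
0 0 0 0 1
0 0 1 1 0
0 0 0 1 0

After press 5 at (0,4):
0 0 0 1 0
0 0 1 1 1
0 0 0 1 0

After press 6 at (1,3):
0 0 0 0 0
0 0 0 0 0
0 0 0 0 0

Lights still on: 0

Answer: yes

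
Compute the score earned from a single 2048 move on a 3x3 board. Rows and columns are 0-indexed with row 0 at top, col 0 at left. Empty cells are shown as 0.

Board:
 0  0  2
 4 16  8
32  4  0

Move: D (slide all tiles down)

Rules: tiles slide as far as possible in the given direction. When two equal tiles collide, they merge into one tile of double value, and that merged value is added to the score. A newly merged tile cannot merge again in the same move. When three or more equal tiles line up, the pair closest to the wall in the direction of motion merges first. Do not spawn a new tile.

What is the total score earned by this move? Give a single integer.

Answer: 0

Derivation:
Slide down:
col 0: [0, 4, 32] -> [0, 4, 32]  score +0 (running 0)
col 1: [0, 16, 4] -> [0, 16, 4]  score +0 (running 0)
col 2: [2, 8, 0] -> [0, 2, 8]  score +0 (running 0)
Board after move:
 0  0  0
 4 16  2
32  4  8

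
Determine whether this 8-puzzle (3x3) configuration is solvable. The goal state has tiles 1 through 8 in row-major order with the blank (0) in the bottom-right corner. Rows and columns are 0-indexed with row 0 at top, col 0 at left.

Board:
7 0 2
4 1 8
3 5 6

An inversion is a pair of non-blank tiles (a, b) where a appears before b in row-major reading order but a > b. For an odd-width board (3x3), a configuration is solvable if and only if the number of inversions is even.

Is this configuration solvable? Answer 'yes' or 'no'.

Answer: yes

Derivation:
Inversions (pairs i<j in row-major order where tile[i] > tile[j] > 0): 12
12 is even, so the puzzle is solvable.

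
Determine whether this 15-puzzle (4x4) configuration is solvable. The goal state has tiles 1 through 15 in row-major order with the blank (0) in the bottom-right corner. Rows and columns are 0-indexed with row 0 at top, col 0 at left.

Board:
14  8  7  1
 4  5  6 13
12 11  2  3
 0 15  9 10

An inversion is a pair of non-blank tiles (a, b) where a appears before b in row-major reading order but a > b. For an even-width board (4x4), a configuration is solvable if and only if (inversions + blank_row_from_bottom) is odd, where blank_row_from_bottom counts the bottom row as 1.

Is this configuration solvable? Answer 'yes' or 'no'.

Answer: no

Derivation:
Inversions: 49
Blank is in row 3 (0-indexed from top), which is row 1 counting from the bottom (bottom = 1).
49 + 1 = 50, which is even, so the puzzle is not solvable.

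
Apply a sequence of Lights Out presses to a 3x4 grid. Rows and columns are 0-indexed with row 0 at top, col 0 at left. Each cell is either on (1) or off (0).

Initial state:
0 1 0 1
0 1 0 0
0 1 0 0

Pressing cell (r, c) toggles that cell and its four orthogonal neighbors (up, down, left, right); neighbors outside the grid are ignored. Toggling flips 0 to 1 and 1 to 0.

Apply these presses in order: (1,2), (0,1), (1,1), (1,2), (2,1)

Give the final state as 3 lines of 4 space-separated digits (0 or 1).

Answer: 1 1 1 1
1 0 1 0
1 1 1 0

Derivation:
After press 1 at (1,2):
0 1 1 1
0 0 1 1
0 1 1 0

After press 2 at (0,1):
1 0 0 1
0 1 1 1
0 1 1 0

After press 3 at (1,1):
1 1 0 1
1 0 0 1
0 0 1 0

After press 4 at (1,2):
1 1 1 1
1 1 1 0
0 0 0 0

After press 5 at (2,1):
1 1 1 1
1 0 1 0
1 1 1 0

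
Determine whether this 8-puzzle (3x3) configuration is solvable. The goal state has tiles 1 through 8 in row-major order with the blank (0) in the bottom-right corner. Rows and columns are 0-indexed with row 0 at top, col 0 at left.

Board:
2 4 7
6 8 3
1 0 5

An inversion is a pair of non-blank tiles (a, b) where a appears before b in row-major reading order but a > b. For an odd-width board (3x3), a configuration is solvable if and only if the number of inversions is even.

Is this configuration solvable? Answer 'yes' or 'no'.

Answer: yes

Derivation:
Inversions (pairs i<j in row-major order where tile[i] > tile[j] > 0): 14
14 is even, so the puzzle is solvable.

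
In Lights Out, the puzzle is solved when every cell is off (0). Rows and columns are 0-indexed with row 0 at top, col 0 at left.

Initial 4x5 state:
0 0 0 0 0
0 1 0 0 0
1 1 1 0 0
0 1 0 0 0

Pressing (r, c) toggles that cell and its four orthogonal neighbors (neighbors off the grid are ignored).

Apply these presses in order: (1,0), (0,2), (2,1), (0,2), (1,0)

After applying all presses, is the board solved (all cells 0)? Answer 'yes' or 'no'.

Answer: yes

Derivation:
After press 1 at (1,0):
1 0 0 0 0
1 0 0 0 0
0 1 1 0 0
0 1 0 0 0

After press 2 at (0,2):
1 1 1 1 0
1 0 1 0 0
0 1 1 0 0
0 1 0 0 0

After press 3 at (2,1):
1 1 1 1 0
1 1 1 0 0
1 0 0 0 0
0 0 0 0 0

After press 4 at (0,2):
1 0 0 0 0
1 1 0 0 0
1 0 0 0 0
0 0 0 0 0

After press 5 at (1,0):
0 0 0 0 0
0 0 0 0 0
0 0 0 0 0
0 0 0 0 0

Lights still on: 0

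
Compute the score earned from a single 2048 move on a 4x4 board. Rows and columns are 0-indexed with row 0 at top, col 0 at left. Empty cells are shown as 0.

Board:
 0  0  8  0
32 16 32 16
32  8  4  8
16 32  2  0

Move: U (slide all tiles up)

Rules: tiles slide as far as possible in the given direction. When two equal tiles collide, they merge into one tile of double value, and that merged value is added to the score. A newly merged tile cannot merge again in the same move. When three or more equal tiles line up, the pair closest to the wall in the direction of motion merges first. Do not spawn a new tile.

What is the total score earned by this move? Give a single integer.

Answer: 64

Derivation:
Slide up:
col 0: [0, 32, 32, 16] -> [64, 16, 0, 0]  score +64 (running 64)
col 1: [0, 16, 8, 32] -> [16, 8, 32, 0]  score +0 (running 64)
col 2: [8, 32, 4, 2] -> [8, 32, 4, 2]  score +0 (running 64)
col 3: [0, 16, 8, 0] -> [16, 8, 0, 0]  score +0 (running 64)
Board after move:
64 16  8 16
16  8 32  8
 0 32  4  0
 0  0  2  0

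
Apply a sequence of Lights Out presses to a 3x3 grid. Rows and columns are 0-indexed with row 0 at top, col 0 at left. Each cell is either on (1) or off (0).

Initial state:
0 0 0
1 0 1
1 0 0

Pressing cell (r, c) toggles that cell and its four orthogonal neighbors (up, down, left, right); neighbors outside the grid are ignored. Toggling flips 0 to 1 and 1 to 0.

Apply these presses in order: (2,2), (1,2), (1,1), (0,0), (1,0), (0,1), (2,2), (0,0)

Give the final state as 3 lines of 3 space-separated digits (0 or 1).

After press 1 at (2,2):
0 0 0
1 0 0
1 1 1

After press 2 at (1,2):
0 0 1
1 1 1
1 1 0

After press 3 at (1,1):
0 1 1
0 0 0
1 0 0

After press 4 at (0,0):
1 0 1
1 0 0
1 0 0

After press 5 at (1,0):
0 0 1
0 1 0
0 0 0

After press 6 at (0,1):
1 1 0
0 0 0
0 0 0

After press 7 at (2,2):
1 1 0
0 0 1
0 1 1

After press 8 at (0,0):
0 0 0
1 0 1
0 1 1

Answer: 0 0 0
1 0 1
0 1 1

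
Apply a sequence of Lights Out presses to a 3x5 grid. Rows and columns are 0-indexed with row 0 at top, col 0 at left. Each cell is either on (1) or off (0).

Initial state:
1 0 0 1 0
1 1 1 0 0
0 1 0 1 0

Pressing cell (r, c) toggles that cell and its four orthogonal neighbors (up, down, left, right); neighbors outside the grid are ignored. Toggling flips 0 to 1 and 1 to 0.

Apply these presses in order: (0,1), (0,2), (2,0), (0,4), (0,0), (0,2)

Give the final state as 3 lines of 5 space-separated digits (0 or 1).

After press 1 at (0,1):
0 1 1 1 0
1 0 1 0 0
0 1 0 1 0

After press 2 at (0,2):
0 0 0 0 0
1 0 0 0 0
0 1 0 1 0

After press 3 at (2,0):
0 0 0 0 0
0 0 0 0 0
1 0 0 1 0

After press 4 at (0,4):
0 0 0 1 1
0 0 0 0 1
1 0 0 1 0

After press 5 at (0,0):
1 1 0 1 1
1 0 0 0 1
1 0 0 1 0

After press 6 at (0,2):
1 0 1 0 1
1 0 1 0 1
1 0 0 1 0

Answer: 1 0 1 0 1
1 0 1 0 1
1 0 0 1 0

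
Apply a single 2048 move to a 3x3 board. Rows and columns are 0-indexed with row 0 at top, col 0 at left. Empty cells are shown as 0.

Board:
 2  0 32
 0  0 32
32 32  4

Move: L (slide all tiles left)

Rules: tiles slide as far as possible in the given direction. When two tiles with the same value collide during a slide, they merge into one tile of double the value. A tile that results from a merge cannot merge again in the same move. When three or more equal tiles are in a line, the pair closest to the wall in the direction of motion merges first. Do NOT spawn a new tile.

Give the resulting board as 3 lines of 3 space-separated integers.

Answer:  2 32  0
32  0  0
64  4  0

Derivation:
Slide left:
row 0: [2, 0, 32] -> [2, 32, 0]
row 1: [0, 0, 32] -> [32, 0, 0]
row 2: [32, 32, 4] -> [64, 4, 0]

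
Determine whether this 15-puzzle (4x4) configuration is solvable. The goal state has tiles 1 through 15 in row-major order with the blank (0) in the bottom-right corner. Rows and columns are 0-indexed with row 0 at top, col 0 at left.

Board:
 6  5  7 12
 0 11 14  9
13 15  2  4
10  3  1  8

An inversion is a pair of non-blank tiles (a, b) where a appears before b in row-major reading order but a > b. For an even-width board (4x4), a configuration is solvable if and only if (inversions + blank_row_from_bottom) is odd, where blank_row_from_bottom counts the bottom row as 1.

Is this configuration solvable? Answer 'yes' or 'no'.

Inversions: 60
Blank is in row 1 (0-indexed from top), which is row 3 counting from the bottom (bottom = 1).
60 + 3 = 63, which is odd, so the puzzle is solvable.

Answer: yes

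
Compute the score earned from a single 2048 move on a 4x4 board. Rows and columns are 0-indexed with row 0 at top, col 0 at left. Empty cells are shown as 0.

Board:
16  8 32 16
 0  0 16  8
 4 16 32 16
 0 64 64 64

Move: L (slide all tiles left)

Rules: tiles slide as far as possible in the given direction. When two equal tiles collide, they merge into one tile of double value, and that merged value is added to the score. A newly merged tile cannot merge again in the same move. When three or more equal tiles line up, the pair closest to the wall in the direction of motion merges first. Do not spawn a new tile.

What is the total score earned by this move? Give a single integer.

Answer: 128

Derivation:
Slide left:
row 0: [16, 8, 32, 16] -> [16, 8, 32, 16]  score +0 (running 0)
row 1: [0, 0, 16, 8] -> [16, 8, 0, 0]  score +0 (running 0)
row 2: [4, 16, 32, 16] -> [4, 16, 32, 16]  score +0 (running 0)
row 3: [0, 64, 64, 64] -> [128, 64, 0, 0]  score +128 (running 128)
Board after move:
 16   8  32  16
 16   8   0   0
  4  16  32  16
128  64   0   0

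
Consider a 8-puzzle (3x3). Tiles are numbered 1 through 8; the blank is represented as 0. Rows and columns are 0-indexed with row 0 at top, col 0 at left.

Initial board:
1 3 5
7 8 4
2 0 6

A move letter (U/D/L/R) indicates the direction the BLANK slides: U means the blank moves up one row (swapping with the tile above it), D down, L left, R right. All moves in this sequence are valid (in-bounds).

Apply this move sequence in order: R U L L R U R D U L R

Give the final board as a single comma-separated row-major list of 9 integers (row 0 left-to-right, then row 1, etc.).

Answer: 1, 5, 0, 7, 3, 8, 2, 6, 4

Derivation:
After move 1 (R):
1 3 5
7 8 4
2 6 0

After move 2 (U):
1 3 5
7 8 0
2 6 4

After move 3 (L):
1 3 5
7 0 8
2 6 4

After move 4 (L):
1 3 5
0 7 8
2 6 4

After move 5 (R):
1 3 5
7 0 8
2 6 4

After move 6 (U):
1 0 5
7 3 8
2 6 4

After move 7 (R):
1 5 0
7 3 8
2 6 4

After move 8 (D):
1 5 8
7 3 0
2 6 4

After move 9 (U):
1 5 0
7 3 8
2 6 4

After move 10 (L):
1 0 5
7 3 8
2 6 4

After move 11 (R):
1 5 0
7 3 8
2 6 4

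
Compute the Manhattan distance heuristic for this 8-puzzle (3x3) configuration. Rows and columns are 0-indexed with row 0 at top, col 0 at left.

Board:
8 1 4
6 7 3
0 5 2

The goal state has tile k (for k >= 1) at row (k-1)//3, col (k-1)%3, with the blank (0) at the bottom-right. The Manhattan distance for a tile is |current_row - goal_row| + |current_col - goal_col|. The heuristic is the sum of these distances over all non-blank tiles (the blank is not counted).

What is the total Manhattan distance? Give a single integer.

Tile 8: (0,0)->(2,1) = 3
Tile 1: (0,1)->(0,0) = 1
Tile 4: (0,2)->(1,0) = 3
Tile 6: (1,0)->(1,2) = 2
Tile 7: (1,1)->(2,0) = 2
Tile 3: (1,2)->(0,2) = 1
Tile 5: (2,1)->(1,1) = 1
Tile 2: (2,2)->(0,1) = 3
Sum: 3 + 1 + 3 + 2 + 2 + 1 + 1 + 3 = 16

Answer: 16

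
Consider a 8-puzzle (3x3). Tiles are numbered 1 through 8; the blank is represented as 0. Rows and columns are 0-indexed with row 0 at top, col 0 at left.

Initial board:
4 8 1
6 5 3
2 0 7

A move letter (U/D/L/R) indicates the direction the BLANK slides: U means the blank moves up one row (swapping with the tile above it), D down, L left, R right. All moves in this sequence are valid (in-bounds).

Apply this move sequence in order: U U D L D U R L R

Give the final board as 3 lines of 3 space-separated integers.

Answer: 4 8 1
6 0 3
2 5 7

Derivation:
After move 1 (U):
4 8 1
6 0 3
2 5 7

After move 2 (U):
4 0 1
6 8 3
2 5 7

After move 3 (D):
4 8 1
6 0 3
2 5 7

After move 4 (L):
4 8 1
0 6 3
2 5 7

After move 5 (D):
4 8 1
2 6 3
0 5 7

After move 6 (U):
4 8 1
0 6 3
2 5 7

After move 7 (R):
4 8 1
6 0 3
2 5 7

After move 8 (L):
4 8 1
0 6 3
2 5 7

After move 9 (R):
4 8 1
6 0 3
2 5 7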